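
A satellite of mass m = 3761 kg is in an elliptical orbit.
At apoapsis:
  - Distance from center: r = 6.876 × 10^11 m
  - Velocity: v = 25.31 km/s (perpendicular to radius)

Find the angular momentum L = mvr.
r = 6.876 × 10^11 m
v = 25.31 km/s = 25310 m/s
vr = 25310 × 6.876 × 10^11 = 1.74032 × 10^16 m²/s
L = m × vr = 3761 × 1.74032 × 10^16 = 6.54533 × 10^19 kg·m²/s ≈ 6.545 × 10^19 kg·m²/s

Final answer: L = 6.545 × 10^19 kg·m²/s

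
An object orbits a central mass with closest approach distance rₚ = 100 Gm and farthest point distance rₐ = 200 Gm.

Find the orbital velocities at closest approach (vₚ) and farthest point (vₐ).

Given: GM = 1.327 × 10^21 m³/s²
rₚ = 100 Gm = 1 × 10^11 m
rₐ = 200 Gm = 2 × 10^11 m
GM = 1.327 × 10^21 m³/s²
a = (rₚ + rₐ)/2 = 1.5 × 10^11 m
Vis-viva: v² = GM (2/r − 1/a)
vₚ² = 1.327 × 10^21 × (2 × 10^-11 − 6.66667 × 10^-12) = 1.76933 × 10^10 m²/s²
vₚ = 133016 m/s ≈ 133 km/s
vₐ² = 1.327 × 10^21 × (1 × 10^-11 − 6.66667 × 10^-12) = 4.42333 × 10^9 m²/s²
vₐ = 66508.1 m/s ≈ 66.51 km/s

Final answer: vₚ = 133 km/s, vₐ = 66.51 km/s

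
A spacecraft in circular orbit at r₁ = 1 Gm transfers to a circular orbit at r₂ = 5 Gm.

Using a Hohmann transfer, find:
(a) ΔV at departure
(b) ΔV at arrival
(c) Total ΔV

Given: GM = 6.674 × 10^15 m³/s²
r₁ = 1 Gm = 1 × 10^9 m
r₂ = 5 Gm = 5 × 10^9 m
GM = 6.674 × 10^15 m³/s²
Transfer ellipse: a_t = (r₁ + r₂)/2 = 3 × 10^9 m
Circular speed at r₁: v₁ = √(GM/r₁) = 2583.41 m/s
Transfer speed at r₁ (periapsis): v₁ₜ = √(GM(2/r₁ − 1/a_t)) = 3335.17 m/s
(a) ΔV₁ = v₁ₜ − v₁ = 751.758 m/s ≈ 751.8 m/s
Circular speed at r₂: v₂ = √(GM/r₂) = 1155.34 m/s
Transfer speed at r₂ (apoapsis): v₂ₜ = √(GM(2/r₂ − 1/a_t)) = 667.033 m/s
(b) ΔV₂ = v₂ − v₂ₜ = 488.302 m/s ≈ 488.3 m/s
(c) ΔV_total = ΔV₁ + ΔV₂ = 1240.06 m/s ≈ 1.24 km/s

Final answer:
(a) ΔV₁ = 751.8 m/s
(b) ΔV₂ = 488.3 m/s
(c) ΔV_total = 1.24 km/s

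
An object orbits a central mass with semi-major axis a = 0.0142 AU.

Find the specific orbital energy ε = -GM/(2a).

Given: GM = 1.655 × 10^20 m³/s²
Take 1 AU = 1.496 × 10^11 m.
a = 0.0142 AU = 2.12432 × 10^9 m
GM = 1.655 × 10^20 m³/s²
2a = 4.24864 × 10^9 m
ε = −GM/(2a) = -3.89536 × 10^10 J/kg ≈ -38.95 GJ/kg

Final answer: -38.95 GJ/kg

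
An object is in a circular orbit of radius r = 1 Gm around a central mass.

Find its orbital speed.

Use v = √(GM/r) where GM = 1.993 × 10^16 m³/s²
r = 1 Gm = 1 × 10^9 m
GM = 1.993 × 10^16 m³/s²
GM/r = (1.993 × 10^16) / (1 × 10^9) = 1.993 × 10^7 m²/s²
v = √(GM/r) = 4464.3 m/s ≈ 4.464 km/s

Final answer: 4.464 km/s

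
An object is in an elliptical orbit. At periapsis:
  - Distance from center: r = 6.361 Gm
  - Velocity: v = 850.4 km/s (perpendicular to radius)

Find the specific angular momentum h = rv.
r = 6.361 Gm = 6.361 × 10^9 m
v = 850.4 km/s = 850400 m/s
h = rv = 6.361 × 10^9 × 850400 = 5.40939 × 10^15 m²/s ≈ 5.409 × 10^15 m²/s

Final answer: h = 5.409 × 10^15 m²/s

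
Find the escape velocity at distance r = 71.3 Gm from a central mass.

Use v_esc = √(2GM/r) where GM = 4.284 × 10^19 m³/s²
r = 71.3 Gm = 7.13 × 10^10 m
GM = 4.284 × 10^19 m³/s²
2GM/r = 2 × (4.284 × 10^19) / (7.13 × 10^10) = 1.20168 × 10^9 m²/s²
v_esc = √(2GM/r) = 34665.3 m/s ≈ 34.67 km/s

Final answer: 34.67 km/s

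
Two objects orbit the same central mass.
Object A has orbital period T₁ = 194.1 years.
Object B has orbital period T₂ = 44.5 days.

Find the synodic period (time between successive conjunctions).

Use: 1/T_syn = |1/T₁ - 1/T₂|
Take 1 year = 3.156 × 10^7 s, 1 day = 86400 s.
T₁ = 194.1 years = 6.1258 × 10^9 s
T₂ = 44.5 days = 3.8448 × 10^6 s
1/T₁ = 1.63244 × 10^-10 s⁻¹
1/T₂ = 2.60092 × 10^-7 s⁻¹
|1/T₁ − 1/T₂| = 2.59928 × 10^-7 s⁻¹
T_syn = 1 / |1/T₁ − 1/T₂| = 3.84721 × 10^6 s ≈ 44.53 days

Final answer: T_syn = 44.53 days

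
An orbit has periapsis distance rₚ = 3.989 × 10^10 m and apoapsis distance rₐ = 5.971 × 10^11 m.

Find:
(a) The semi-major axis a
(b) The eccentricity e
rₚ = 3.989 × 10^10 m
rₐ = 5.971 × 10^11 m
(a) a = (rₚ + rₐ)/2 = 3.18495 × 10^11 m ≈ 3.185 × 10^11 m
(b) e = (rₐ − rₚ)/(rₐ + rₚ) = (5.5721 × 10^11) / (6.3699 × 10^11) = 0.874755

Final answer:
(a) a = 3.185 × 10^11 m
(b) e = 0.8748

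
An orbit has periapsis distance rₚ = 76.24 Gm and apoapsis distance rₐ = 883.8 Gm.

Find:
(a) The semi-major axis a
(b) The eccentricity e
rₚ = 76.24 Gm = 7.624 × 10^10 m
rₐ = 883.8 Gm = 8.838 × 10^11 m
(a) a = (rₚ + rₐ)/2 = 4.8002 × 10^11 m ≈ 480 Gm
(b) e = (rₐ − rₚ)/(rₐ + rₚ) = (8.0756 × 10^11) / (9.6004 × 10^11) = 0.841173

Final answer:
(a) a = 480 Gm
(b) e = 0.8412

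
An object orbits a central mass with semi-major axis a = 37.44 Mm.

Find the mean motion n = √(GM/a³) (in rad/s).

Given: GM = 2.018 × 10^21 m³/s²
a = 37.44 Mm = 3.744 × 10^7 m
GM = 2.018 × 10^21 m³/s²
a³ = 5.24817 × 10^22 m³
GM/a³ = (2.018 × 10^21) / (5.24817 × 10^22) = 0.0384515 s⁻²
n = √(GM/a³) = 0.196091 rad/s ≈ 0.1961 rad/s

Final answer: n = 0.1961 rad/s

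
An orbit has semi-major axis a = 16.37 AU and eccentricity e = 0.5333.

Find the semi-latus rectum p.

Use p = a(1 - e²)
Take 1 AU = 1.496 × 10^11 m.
a = 16.37 AU = 2.44895 × 10^12 m
e = 0.5333,  e² = 0.284409,  1 − e² = 0.715591
p = a(1 − e²) = 2.44895 × 10^12 m × 0.715591 = 1.75245 × 10^12 m ≈ 11.71 AU

Final answer: p = 11.71 AU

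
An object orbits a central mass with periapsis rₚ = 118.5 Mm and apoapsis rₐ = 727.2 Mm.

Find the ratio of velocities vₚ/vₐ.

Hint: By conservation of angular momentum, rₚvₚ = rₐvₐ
rₚ = 118.5 Mm = 1.185 × 10^8 m
rₐ = 727.2 Mm = 7.272 × 10^8 m
rₚvₚ = rₐvₐ  ⇒  vₚ/vₐ = rₐ/rₚ
vₚ/vₐ = (7.272 × 10^8) / (1.185 × 10^8) = 6.13671

Final answer: vₚ/vₐ = 6.137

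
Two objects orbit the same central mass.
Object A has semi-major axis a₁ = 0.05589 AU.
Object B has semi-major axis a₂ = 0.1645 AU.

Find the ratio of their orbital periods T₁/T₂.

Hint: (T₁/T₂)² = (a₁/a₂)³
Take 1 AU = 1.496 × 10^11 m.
a₁ = 0.05589 AU = 8.36114 × 10^9 m
a₂ = 0.1645 AU = 2.46092 × 10^10 m
a₁/a₂ = 0.339757
T₁/T₂ = (a₁/a₂)^(3/2) = (0.339757)^1.5 = 0.19804

Final answer: T₁/T₂ = 0.198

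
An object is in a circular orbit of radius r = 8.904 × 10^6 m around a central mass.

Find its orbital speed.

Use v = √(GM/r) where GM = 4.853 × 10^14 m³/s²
r = 8.904 × 10^6 m
GM = 4.853 × 10^14 m³/s²
GM/r = (4.853 × 10^14) / (8.904 × 10^6) = 5.45036 × 10^7 m²/s²
v = √(GM/r) = 7382.65 m/s ≈ 7.383 km/s

Final answer: 7.383 km/s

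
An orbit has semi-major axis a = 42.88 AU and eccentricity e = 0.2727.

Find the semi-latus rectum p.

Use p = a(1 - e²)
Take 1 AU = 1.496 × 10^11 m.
a = 42.88 AU = 6.41485 × 10^12 m
e = 0.2727,  e² = 0.0743653,  1 − e² = 0.925635
p = a(1 − e²) = 6.41485 × 10^12 m × 0.925635 = 5.93781 × 10^12 m ≈ 39.69 AU

Final answer: p = 39.69 AU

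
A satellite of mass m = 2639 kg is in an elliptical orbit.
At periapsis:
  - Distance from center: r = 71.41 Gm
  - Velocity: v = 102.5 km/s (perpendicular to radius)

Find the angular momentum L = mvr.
r = 71.41 Gm = 7.141 × 10^10 m
v = 102.5 km/s = 102500 m/s
vr = 102500 × 7.141 × 10^10 = 7.31952 × 10^15 m²/s
L = m × vr = 2639 × 7.31952 × 10^15 = 1.93162 × 10^19 kg·m²/s ≈ 1.932 × 10^19 kg·m²/s

Final answer: L = 1.932 × 10^19 kg·m²/s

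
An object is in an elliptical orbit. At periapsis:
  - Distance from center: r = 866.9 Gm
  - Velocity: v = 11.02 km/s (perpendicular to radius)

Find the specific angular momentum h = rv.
r = 866.9 Gm = 8.669 × 10^11 m
v = 11.02 km/s = 11020 m/s
h = rv = 8.669 × 10^11 × 11020 = 9.55324 × 10^15 m²/s ≈ 9.553 × 10^15 m²/s

Final answer: h = 9.553 × 10^15 m²/s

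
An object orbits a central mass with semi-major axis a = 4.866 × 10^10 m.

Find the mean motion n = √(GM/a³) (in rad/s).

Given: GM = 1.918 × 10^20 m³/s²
a = 4.866 × 10^10 m
GM = 1.918 × 10^20 m³/s²
a³ = 1.15217 × 10^32 m³
GM/a³ = (1.918 × 10^20) / (1.15217 × 10^32) = 1.66469 × 10^-12 s⁻²
n = √(GM/a³) = 1.29023 × 10^-6 rad/s ≈ 1.29 × 10^-6 rad/s

Final answer: n = 1.29 × 10^-6 rad/s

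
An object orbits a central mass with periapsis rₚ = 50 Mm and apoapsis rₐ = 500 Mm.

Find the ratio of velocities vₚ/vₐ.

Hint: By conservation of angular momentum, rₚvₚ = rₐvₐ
rₚ = 50 Mm = 5 × 10^7 m
rₐ = 500 Mm = 5 × 10^8 m
rₚvₚ = rₐvₐ  ⇒  vₚ/vₐ = rₐ/rₚ
vₚ/vₐ = (5 × 10^8) / (5 × 10^7) = 10

Final answer: vₚ/vₐ = 10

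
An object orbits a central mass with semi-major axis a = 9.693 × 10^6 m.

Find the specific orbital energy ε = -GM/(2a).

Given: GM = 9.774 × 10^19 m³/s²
a = 9.693 × 10^6 m
GM = 9.774 × 10^19 m³/s²
2a = 1.9386 × 10^7 m
ε = −GM/(2a) = -5.04178 × 10^12 J/kg ≈ -5042 GJ/kg

Final answer: -5042 GJ/kg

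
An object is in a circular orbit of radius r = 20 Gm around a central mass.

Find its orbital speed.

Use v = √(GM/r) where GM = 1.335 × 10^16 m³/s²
r = 20 Gm = 2 × 10^10 m
GM = 1.335 × 10^16 m³/s²
GM/r = (1.335 × 10^16) / (2 × 10^10) = 667500 m²/s²
v = √(GM/r) = 817.007 m/s ≈ 817 m/s

Final answer: 817 m/s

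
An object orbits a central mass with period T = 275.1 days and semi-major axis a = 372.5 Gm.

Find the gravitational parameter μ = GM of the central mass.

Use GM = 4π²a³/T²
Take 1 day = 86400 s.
T = 275.1 days = 2.37686 × 10^7 s
a = 372.5 Gm = 3.725 × 10^11 m
a³ = 5.16867 × 10^34 m³
T² = 5.64948 × 10^14 s²
GM = 4π² × (5.16867 × 10^34) / (5.64948 × 10^14) = 3.61185 × 10^21 m³/s²
GM ≈ 3.612 × 10^21 m³/s²

Final answer: GM = 3.612 × 10^21 m³/s²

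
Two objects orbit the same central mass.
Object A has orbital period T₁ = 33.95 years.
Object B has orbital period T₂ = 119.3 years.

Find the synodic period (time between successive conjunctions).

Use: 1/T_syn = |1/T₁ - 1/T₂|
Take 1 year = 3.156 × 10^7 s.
T₁ = 33.95 years = 1.07146 × 10^9 s
T₂ = 119.3 years = 3.76511 × 10^9 s
1/T₁ = 9.33304 × 10^-10 s⁻¹
1/T₂ = 2.65597 × 10^-10 s⁻¹
|1/T₁ − 1/T₂| = 6.67708 × 10^-10 s⁻¹
T_syn = 1 / |1/T₁ − 1/T₂| = 1.49766 × 10^9 s ≈ 47.45 years

Final answer: T_syn = 47.45 years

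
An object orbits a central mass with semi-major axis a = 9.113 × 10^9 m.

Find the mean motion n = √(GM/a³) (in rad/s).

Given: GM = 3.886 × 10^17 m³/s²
a = 9.113 × 10^9 m
GM = 3.886 × 10^17 m³/s²
a³ = 7.56805 × 10^29 m³
GM/a³ = (3.886 × 10^17) / (7.56805 × 10^29) = 5.13474 × 10^-13 s⁻²
n = √(GM/a³) = 7.16571 × 10^-7 rad/s ≈ 7.166 × 10^-7 rad/s

Final answer: n = 7.166 × 10^-7 rad/s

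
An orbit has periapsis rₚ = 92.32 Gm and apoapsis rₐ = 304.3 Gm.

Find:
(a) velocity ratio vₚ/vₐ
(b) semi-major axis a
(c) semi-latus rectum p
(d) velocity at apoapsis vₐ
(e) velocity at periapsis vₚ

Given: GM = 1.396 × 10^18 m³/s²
rₚ = 92.32 Gm = 9.232 × 10^10 m
rₐ = 304.3 Gm = 3.043 × 10^11 m
GM = 1.396 × 10^18 m³/s²
a = (rₚ + rₐ)/2 = 1.9831 × 10^11 m
e = (rₐ − rₚ)/(rₐ + rₚ) = (2.1198 × 10^11) / (3.9662 × 10^11) = 0.534466
(a) vₚ/vₐ = rₐ/rₚ (angular momentum) = (3.043 × 10^11) / (9.232 × 10^10) = 3.29614 ≈ 3.296
(b) a = 1.9831 × 10^11 m ≈ 198.3 Gm
(c) 1 − e² = 0.714346;  p = a(1 − e²) = 1.9831 × 10^11 × 0.714346 = 1.41662 × 10^11 m ≈ 141.7 Gm
(d) vₐ² = GM (2/rₐ − 1/a) = 1.396 × 10^18 × (6.57246 × 10^-12 − 5.04261 × 10^-12) = 2.13567 × 10^6 m²/s²;  vₐ = 1461.39 m/s ≈ 1.461 km/s
(e) vₚ² = GM (2/rₚ − 1/a) = 1.396 × 10^18 × (2.16638 × 10^-11 − 5.04261 × 10^-12) = 2.32032 × 10^7 m²/s²;  vₚ = 4816.96 m/s ≈ 4.817 km/s

Final answer:
(a) velocity ratio vₚ/vₐ = 3.296
(b) semi-major axis a = 198.3 Gm
(c) semi-latus rectum p = 141.7 Gm
(d) velocity at apoapsis vₐ = 1.461 km/s
(e) velocity at periapsis vₚ = 4.817 km/s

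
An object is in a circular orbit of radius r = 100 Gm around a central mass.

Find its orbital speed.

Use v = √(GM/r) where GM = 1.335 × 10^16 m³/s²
r = 100 Gm = 1 × 10^11 m
GM = 1.335 × 10^16 m³/s²
GM/r = (1.335 × 10^16) / (1 × 10^11) = 133500 m²/s²
v = √(GM/r) = 365.377 m/s ≈ 365.4 m/s

Final answer: 365.4 m/s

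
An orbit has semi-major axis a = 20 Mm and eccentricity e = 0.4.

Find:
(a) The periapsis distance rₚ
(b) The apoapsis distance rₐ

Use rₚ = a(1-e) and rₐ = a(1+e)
a = 20 Mm = 2 × 10^7 m
e = 0.4:  1 − e = 0.6,  1 + e = 1.4
(a) rₚ = a(1 − e) = 2 × 10^7 m × 0.6 = 1.2 × 10^7 m ≈ 12 Mm
(b) rₐ = a(1 + e) = 2 × 10^7 m × 1.4 = 2.8 × 10^7 m ≈ 28 Mm

Final answer:
(a) rₚ = 12 Mm
(b) rₐ = 28 Mm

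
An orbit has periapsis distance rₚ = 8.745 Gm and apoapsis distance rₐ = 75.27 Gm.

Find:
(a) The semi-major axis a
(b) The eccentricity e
rₚ = 8.745 Gm = 8.745 × 10^9 m
rₐ = 75.27 Gm = 7.527 × 10^10 m
(a) a = (rₚ + rₐ)/2 = 4.20075 × 10^10 m ≈ 42.01 Gm
(b) e = (rₐ − rₚ)/(rₐ + rₚ) = (6.6525 × 10^10) / (8.4015 × 10^10) = 0.791823

Final answer:
(a) a = 42.01 Gm
(b) e = 0.7918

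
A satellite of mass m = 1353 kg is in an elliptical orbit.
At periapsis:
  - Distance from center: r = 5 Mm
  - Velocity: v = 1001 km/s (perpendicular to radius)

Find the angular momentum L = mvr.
r = 5 Mm = 5 × 10^6 m
v = 1001 km/s = 1.001 × 10^6 m/s
vr = 1.001 × 10^6 × 5 × 10^6 = 5.005 × 10^12 m²/s
L = m × vr = 1353 × 5.005 × 10^12 = 6.77176 × 10^15 kg·m²/s ≈ 6.772 × 10^15 kg·m²/s

Final answer: L = 6.772 × 10^15 kg·m²/s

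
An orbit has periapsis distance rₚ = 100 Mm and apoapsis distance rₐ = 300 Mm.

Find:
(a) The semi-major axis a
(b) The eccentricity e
rₚ = 100 Mm = 1 × 10^8 m
rₐ = 300 Mm = 3 × 10^8 m
(a) a = (rₚ + rₐ)/2 = 2 × 10^8 m ≈ 200 Mm
(b) e = (rₐ − rₚ)/(rₐ + rₚ) = (2 × 10^8) / (4 × 10^8) = 0.5

Final answer:
(a) a = 200 Mm
(b) e = 0.5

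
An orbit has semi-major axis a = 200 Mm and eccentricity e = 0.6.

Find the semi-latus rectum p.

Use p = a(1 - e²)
a = 200 Mm = 2 × 10^8 m
e = 0.6,  e² = 0.36,  1 − e² = 0.64
p = a(1 − e²) = 2 × 10^8 m × 0.64 = 1.28 × 10^8 m ≈ 128 Mm

Final answer: p = 128 Mm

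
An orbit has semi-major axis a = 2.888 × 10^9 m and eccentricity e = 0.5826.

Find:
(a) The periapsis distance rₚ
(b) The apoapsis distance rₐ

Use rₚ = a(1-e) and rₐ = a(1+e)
a = 2.888 × 10^9 m
e = 0.5826:  1 − e = 0.4174,  1 + e = 1.5826
(a) rₚ = a(1 − e) = 2.888 × 10^9 m × 0.4174 = 1.20545 × 10^9 m ≈ 1.205 × 10^9 m
(b) rₐ = a(1 + e) = 2.888 × 10^9 m × 1.5826 = 4.57055 × 10^9 m ≈ 4.571 × 10^9 m

Final answer:
(a) rₚ = 1.205 × 10^9 m
(b) rₐ = 4.571 × 10^9 m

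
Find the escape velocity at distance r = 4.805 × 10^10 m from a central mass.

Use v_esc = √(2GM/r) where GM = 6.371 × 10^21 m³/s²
r = 4.805 × 10^10 m
GM = 6.371 × 10^21 m³/s²
2GM/r = 2 × (6.371 × 10^21) / (4.805 × 10^10) = 2.65182 × 10^11 m²/s²
v_esc = √(2GM/r) = 514958 m/s ≈ 515 km/s

Final answer: 515 km/s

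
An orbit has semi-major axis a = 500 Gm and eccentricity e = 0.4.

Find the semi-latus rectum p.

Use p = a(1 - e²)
a = 500 Gm = 5 × 10^11 m
e = 0.4,  e² = 0.16,  1 − e² = 0.84
p = a(1 − e²) = 5 × 10^11 m × 0.84 = 4.2 × 10^11 m ≈ 420 Gm

Final answer: p = 420 Gm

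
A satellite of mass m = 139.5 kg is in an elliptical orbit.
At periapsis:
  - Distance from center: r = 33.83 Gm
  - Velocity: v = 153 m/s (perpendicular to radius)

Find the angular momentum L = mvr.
r = 33.83 Gm = 3.383 × 10^10 m
v = 153 m/s
vr = 153 × 3.383 × 10^10 = 5.17599 × 10^12 m²/s
L = m × vr = 139.5 × 5.17599 × 10^12 = 7.22051 × 10^14 kg·m²/s ≈ 7.221 × 10^14 kg·m²/s

Final answer: L = 7.221 × 10^14 kg·m²/s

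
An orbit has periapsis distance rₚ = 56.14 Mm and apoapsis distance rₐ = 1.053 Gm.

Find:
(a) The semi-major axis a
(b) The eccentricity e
rₚ = 56.14 Mm = 5.614 × 10^7 m
rₐ = 1.053 Gm = 1.053 × 10^9 m
(a) a = (rₚ + rₐ)/2 = 5.5457 × 10^8 m ≈ 554.6 Mm
(b) e = (rₐ − rₚ)/(rₐ + rₚ) = (9.9686 × 10^8) / (1.10914 × 10^9) = 0.898768

Final answer:
(a) a = 554.6 Mm
(b) e = 0.8988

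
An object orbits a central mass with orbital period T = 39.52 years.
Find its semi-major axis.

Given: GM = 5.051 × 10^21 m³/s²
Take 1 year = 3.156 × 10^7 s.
T = 39.52 years = 1.24725 × 10^9 s
GM = 5.051 × 10^21 m³/s²
Kepler's third law: a³ = GM T² / (4π²)
T² = 1.55564 × 10^18 s²
a³ = (5.051 × 10^21) × (1.55564 × 10^18) / (4π²) = 1.99033 × 10^38 m³
a = (a³)^(1/3) = 5.8386 × 10^12 m ≈ 5.839 Tm

Final answer: 5.839 Tm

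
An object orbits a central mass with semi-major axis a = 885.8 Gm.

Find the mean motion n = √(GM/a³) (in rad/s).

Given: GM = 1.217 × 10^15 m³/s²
a = 885.8 Gm = 8.858 × 10^11 m
GM = 1.217 × 10^15 m³/s²
a³ = 6.95036 × 10^35 m³
GM/a³ = (1.217 × 10^15) / (6.95036 × 10^35) = 1.75099 × 10^-21 s⁻²
n = √(GM/a³) = 4.18448 × 10^-11 rad/s ≈ 4.184 × 10^-11 rad/s

Final answer: n = 4.184 × 10^-11 rad/s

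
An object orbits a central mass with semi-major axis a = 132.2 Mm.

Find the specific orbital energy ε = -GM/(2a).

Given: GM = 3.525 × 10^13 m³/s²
a = 132.2 Mm = 1.322 × 10^8 m
GM = 3.525 × 10^13 m³/s²
2a = 2.644 × 10^8 m
ε = −GM/(2a) = -133321 J/kg ≈ -133.3 kJ/kg

Final answer: -133.3 kJ/kg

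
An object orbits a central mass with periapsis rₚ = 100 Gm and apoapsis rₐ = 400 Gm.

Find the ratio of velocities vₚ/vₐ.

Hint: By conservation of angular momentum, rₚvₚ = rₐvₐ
rₚ = 100 Gm = 1 × 10^11 m
rₐ = 400 Gm = 4 × 10^11 m
rₚvₚ = rₐvₐ  ⇒  vₚ/vₐ = rₐ/rₚ
vₚ/vₐ = (4 × 10^11) / (1 × 10^11) = 4

Final answer: vₚ/vₐ = 4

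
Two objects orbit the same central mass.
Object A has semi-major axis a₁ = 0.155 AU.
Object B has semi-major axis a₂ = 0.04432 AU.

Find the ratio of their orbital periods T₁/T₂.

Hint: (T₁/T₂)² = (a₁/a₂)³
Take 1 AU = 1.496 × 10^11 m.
a₁ = 0.155 AU = 2.3188 × 10^10 m
a₂ = 0.04432 AU = 6.63027 × 10^9 m
a₁/a₂ = 3.49729
T₁/T₂ = (a₁/a₂)^(3/2) = (3.49729)^1.5 = 6.5403

Final answer: T₁/T₂ = 6.54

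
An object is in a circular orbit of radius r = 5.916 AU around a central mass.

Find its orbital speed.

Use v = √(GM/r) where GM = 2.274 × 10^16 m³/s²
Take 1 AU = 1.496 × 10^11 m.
r = 5.916 AU = 8.85034 × 10^11 m
GM = 2.274 × 10^16 m³/s²
GM/r = (2.274 × 10^16) / (8.85034 × 10^11) = 25693.9 m²/s²
v = √(GM/r) = 160.293 m/s ≈ 160.3 m/s

Final answer: 160.3 m/s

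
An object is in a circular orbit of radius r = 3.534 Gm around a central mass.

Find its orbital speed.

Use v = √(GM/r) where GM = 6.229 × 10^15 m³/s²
r = 3.534 Gm = 3.534 × 10^9 m
GM = 6.229 × 10^15 m³/s²
GM/r = (6.229 × 10^15) / (3.534 × 10^9) = 1.76259 × 10^6 m²/s²
v = √(GM/r) = 1327.63 m/s ≈ 1.328 km/s

Final answer: 1.328 km/s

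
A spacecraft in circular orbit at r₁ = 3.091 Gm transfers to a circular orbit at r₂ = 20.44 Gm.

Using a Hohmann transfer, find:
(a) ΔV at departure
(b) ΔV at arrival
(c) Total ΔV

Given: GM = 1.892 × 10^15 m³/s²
r₁ = 3.091 Gm = 3.091 × 10^9 m
r₂ = 20.44 Gm = 2.044 × 10^10 m
GM = 1.892 × 10^15 m³/s²
Transfer ellipse: a_t = (r₁ + r₂)/2 = 1.17655 × 10^10 m
Circular speed at r₁: v₁ = √(GM/r₁) = 782.368 m/s
Transfer speed at r₁ (periapsis): v₁ₜ = √(GM(2/r₁ − 1/a_t)) = 1031.21 m/s
(a) ΔV₁ = v₁ₜ − v₁ = 248.84 m/s ≈ 248.8 m/s
Circular speed at r₂: v₂ = √(GM/r₂) = 304.243 m/s
Transfer speed at r₂ (apoapsis): v₂ₜ = √(GM(2/r₂ − 1/a_t)) = 155.942 m/s
(b) ΔV₂ = v₂ − v₂ₜ = 148.3 m/s ≈ 148.3 m/s
(c) ΔV_total = ΔV₁ + ΔV₂ = 397.14 m/s ≈ 397.1 m/s

Final answer:
(a) ΔV₁ = 248.8 m/s
(b) ΔV₂ = 148.3 m/s
(c) ΔV_total = 397.1 m/s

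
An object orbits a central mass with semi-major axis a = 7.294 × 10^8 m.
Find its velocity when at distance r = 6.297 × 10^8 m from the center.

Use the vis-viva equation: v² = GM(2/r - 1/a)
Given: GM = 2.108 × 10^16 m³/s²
a = 7.294 × 10^8 m
r = 6.297 × 10^8 m
GM = 2.108 × 10^16 m³/s²
2/r − 1/a = 3.17612 × 10^-9 − 1.37099 × 10^-9 = 1.80513 × 10^-9 m⁻¹
v² = GM (2/r − 1/a) = 3.80521 × 10^7 m²/s²
v = 6168.63 m/s ≈ 6.169 km/s

Final answer: 6.169 km/s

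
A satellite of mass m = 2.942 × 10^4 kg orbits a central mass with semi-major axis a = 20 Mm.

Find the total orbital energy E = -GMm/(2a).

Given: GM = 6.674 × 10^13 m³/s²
a = 20 Mm = 2 × 10^7 m
GM = 6.674 × 10^13 m³/s²
2a = 4 × 10^7 m
GMm = 6.674 × 10^13 × 29420 = 1.96349 × 10^18 m³·kg/s²
E = −GMm/(2a) = -4.90873 × 10^10 J ≈ -49.09 GJ

Final answer: -49.09 GJ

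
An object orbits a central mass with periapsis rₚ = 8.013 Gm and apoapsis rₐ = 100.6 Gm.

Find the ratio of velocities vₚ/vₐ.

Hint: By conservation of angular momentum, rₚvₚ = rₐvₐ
rₚ = 8.013 Gm = 8.013 × 10^9 m
rₐ = 100.6 Gm = 1.006 × 10^11 m
rₚvₚ = rₐvₐ  ⇒  vₚ/vₐ = rₐ/rₚ
vₚ/vₐ = (1.006 × 10^11) / (8.013 × 10^9) = 12.5546

Final answer: vₚ/vₐ = 12.55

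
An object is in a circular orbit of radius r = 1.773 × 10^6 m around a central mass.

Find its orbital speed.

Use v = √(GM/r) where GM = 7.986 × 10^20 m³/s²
r = 1.773 × 10^6 m
GM = 7.986 × 10^20 m³/s²
GM/r = (7.986 × 10^20) / (1.773 × 10^6) = 4.50423 × 10^14 m²/s²
v = √(GM/r) = 2.12232 × 10^7 m/s ≈ 2.122 × 10^4 km/s

Final answer: 2.122 × 10^4 km/s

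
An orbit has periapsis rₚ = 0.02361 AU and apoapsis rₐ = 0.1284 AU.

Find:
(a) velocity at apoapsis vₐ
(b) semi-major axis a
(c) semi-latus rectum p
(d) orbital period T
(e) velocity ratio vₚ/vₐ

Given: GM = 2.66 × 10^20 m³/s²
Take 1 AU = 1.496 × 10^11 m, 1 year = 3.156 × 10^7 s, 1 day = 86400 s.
rₚ = 0.02361 AU = 3.53206 × 10^9 m
rₐ = 0.1284 AU = 1.92086 × 10^10 m
GM = 2.66 × 10^20 m³/s²
a = (rₚ + rₐ)/2 = 1.13703 × 10^10 m
e = (rₐ − rₚ)/(rₐ + rₚ) = (1.56766 × 10^10) / (2.27407 × 10^10) = 0.689363
(a) vₐ² = GM (2/rₐ − 1/a) = 2.66 × 10^20 × (1.0412 × 10^-10 − 8.79481 × 10^-11) = 4.30169 × 10^9 m²/s²;  vₐ = 65587.2 m/s ≈ 13.84 AU/year
(b) a = 1.13703 × 10^10 m ≈ 0.076 AU
(c) 1 − e² = 0.524779;  p = a(1 − e²) = 1.13703 × 10^10 × 0.524779 = 5.96692 × 10^9 m ≈ 0.03989 AU
(d) a³ = 1.47001 × 10^30 m³;  T = 2π √(a³/GM) = 2π × 74339.5 s = 467089 s ≈ 5.406 days
(e) vₚ/vₐ = rₐ/rₚ (angular momentum) = (1.92086 × 10^10) / (3.53206 × 10^9) = 5.43837 ≈ 5.438

Final answer:
(a) velocity at apoapsis vₐ = 13.84 AU/year
(b) semi-major axis a = 0.076 AU
(c) semi-latus rectum p = 0.03989 AU
(d) orbital period T = 5.406 days
(e) velocity ratio vₚ/vₐ = 5.438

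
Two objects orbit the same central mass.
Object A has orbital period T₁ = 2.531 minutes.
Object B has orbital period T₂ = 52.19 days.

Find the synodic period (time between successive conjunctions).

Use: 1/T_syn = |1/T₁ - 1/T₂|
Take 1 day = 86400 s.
T₁ = 2.531 minutes = 151.86 s
T₂ = 52.19 days = 4.50922 × 10^6 s
1/T₁ = 0.00658501 s⁻¹
1/T₂ = 2.21768 × 10^-7 s⁻¹
|1/T₁ − 1/T₂| = 0.00658479 s⁻¹
T_syn = 1 / |1/T₁ − 1/T₂| = 151.865 s ≈ 2.531 minutes

Final answer: T_syn = 2.531 minutes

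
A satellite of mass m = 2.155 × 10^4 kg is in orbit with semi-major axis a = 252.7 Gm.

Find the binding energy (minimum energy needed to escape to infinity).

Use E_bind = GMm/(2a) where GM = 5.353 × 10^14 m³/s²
a = 252.7 Gm = 2.527 × 10^11 m
GM = 5.353 × 10^14 m³/s²
m = 2.155 × 10^4 kg
GMm = 5.353 × 10^14 × 21550 = 1.15357 × 10^19 m³·kg/s²
2a = 5.054 × 10^11 m
E_bind = GMm/(2a) = 2.28249 × 10^7 J ≈ 22.82 MJ

Final answer: 22.82 MJ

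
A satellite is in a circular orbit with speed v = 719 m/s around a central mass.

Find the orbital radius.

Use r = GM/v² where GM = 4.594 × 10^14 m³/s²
v = 719 m/s
GM = 4.594 × 10^14 m³/s²
v² = 516961 m²/s²
r = GM/v² = (4.594 × 10^14) / 516961 = 8.88655 × 10^8 m ≈ 888.7 Mm

Final answer: 888.7 Mm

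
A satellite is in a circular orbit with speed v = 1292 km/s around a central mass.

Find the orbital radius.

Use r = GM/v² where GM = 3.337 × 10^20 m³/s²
v = 1292 km/s = 1.292 × 10^6 m/s
GM = 3.337 × 10^20 m³/s²
v² = 1.66926 × 10^12 m²/s²
r = GM/v² = (3.337 × 10^20) / (1.66926 × 10^12) = 1.99908 × 10^8 m ≈ 199.9 Mm

Final answer: 199.9 Mm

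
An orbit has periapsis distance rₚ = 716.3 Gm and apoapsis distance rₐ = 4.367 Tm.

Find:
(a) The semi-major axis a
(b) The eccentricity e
rₚ = 716.3 Gm = 7.163 × 10^11 m
rₐ = 4.367 Tm = 4.367 × 10^12 m
(a) a = (rₚ + rₐ)/2 = 2.54165 × 10^12 m ≈ 2.542 Tm
(b) e = (rₐ − rₚ)/(rₐ + rₚ) = (3.6507 × 10^12) / (5.0833 × 10^12) = 0.718175

Final answer:
(a) a = 2.542 Tm
(b) e = 0.7182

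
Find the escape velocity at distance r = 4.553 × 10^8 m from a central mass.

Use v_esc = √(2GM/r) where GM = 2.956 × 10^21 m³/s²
r = 4.553 × 10^8 m
GM = 2.956 × 10^21 m³/s²
2GM/r = 2 × (2.956 × 10^21) / (4.553 × 10^8) = 1.29848 × 10^13 m²/s²
v_esc = √(2GM/r) = 3.60345 × 10^6 m/s ≈ 3603 km/s

Final answer: 3603 km/s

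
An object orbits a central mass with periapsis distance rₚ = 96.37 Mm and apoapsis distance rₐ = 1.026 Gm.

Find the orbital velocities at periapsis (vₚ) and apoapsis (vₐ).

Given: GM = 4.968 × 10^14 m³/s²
rₚ = 96.37 Mm = 9.637 × 10^7 m
rₐ = 1.026 Gm = 1.026 × 10^9 m
GM = 4.968 × 10^14 m³/s²
a = (rₚ + rₐ)/2 = 5.61185 × 10^8 m
Vis-viva: v² = GM (2/r − 1/a)
vₚ² = 4.968 × 10^14 × (2.07533 × 10^-8 − 1.78194 × 10^-9) = 9.42499 × 10^6 m²/s²
vₚ = 3070.02 m/s ≈ 3.07 km/s
vₐ² = 4.968 × 10^14 × (1.94932 × 10^-9 − 1.78194 × 10^-9) = 83151.5 m²/s²
vₐ = 288.36 m/s ≈ 288.4 m/s

Final answer: vₚ = 3.07 km/s, vₐ = 288.4 m/s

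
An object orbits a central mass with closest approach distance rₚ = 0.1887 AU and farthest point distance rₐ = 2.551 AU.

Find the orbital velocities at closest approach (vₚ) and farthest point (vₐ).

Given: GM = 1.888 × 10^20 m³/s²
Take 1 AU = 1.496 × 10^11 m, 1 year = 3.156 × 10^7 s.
rₚ = 0.1887 AU = 2.82295 × 10^10 m
rₐ = 2.551 AU = 3.8163 × 10^11 m
GM = 1.888 × 10^20 m³/s²
a = (rₚ + rₐ)/2 = 2.0493 × 10^11 m
Vis-viva: v² = GM (2/r − 1/a)
vₚ² = 1.888 × 10^20 × (7.08478 × 10^-11 − 4.87973 × 10^-12) = 1.24548 × 10^10 m²/s²
vₚ = 111601 m/s ≈ 23.54 AU/year
vₐ² = 1.888 × 10^20 × (5.24068 × 10^-12 − 4.87973 × 10^-12) = 6.81489 × 10^7 m²/s²
vₐ = 8255.23 m/s ≈ 1.742 AU/year

Final answer: vₚ = 23.54 AU/year, vₐ = 1.742 AU/year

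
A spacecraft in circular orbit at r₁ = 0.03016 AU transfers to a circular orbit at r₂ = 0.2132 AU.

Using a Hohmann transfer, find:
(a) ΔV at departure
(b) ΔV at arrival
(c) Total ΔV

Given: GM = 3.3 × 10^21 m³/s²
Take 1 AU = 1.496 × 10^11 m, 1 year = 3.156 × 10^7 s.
r₁ = 0.03016 AU = 4.51194 × 10^9 m
r₂ = 0.2132 AU = 3.18947 × 10^10 m
GM = 3.3 × 10^21 m³/s²
Transfer ellipse: a_t = (r₁ + r₂)/2 = 1.82033 × 10^10 m
Circular speed at r₁: v₁ = √(GM/r₁) = 855215 m/s
Transfer speed at r₁ (periapsis): v₁ₜ = √(GM(2/r₁ − 1/a_t)) = 1.13203 × 10^6 m/s
(a) ΔV₁ = v₁ₜ − v₁ = 276819 m/s ≈ 58.4 AU/year
Circular speed at r₂: v₂ = √(GM/r₂) = 321660 m/s
Transfer speed at r₂ (apoapsis): v₂ₜ = √(GM(2/r₂ − 1/a_t)) = 160141 m/s
(b) ΔV₂ = v₂ − v₂ₜ = 161519 m/s ≈ 34.07 AU/year
(c) ΔV_total = ΔV₁ + ΔV₂ = 438338 m/s ≈ 92.47 AU/year

Final answer:
(a) ΔV₁ = 58.4 AU/year
(b) ΔV₂ = 34.07 AU/year
(c) ΔV_total = 92.47 AU/year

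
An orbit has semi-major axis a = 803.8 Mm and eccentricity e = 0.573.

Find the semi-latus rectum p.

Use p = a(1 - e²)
a = 803.8 Mm = 8.038 × 10^8 m
e = 0.573,  e² = 0.328329,  1 − e² = 0.671671
p = a(1 − e²) = 8.038 × 10^8 m × 0.671671 = 5.39889 × 10^8 m ≈ 539.9 Mm

Final answer: p = 539.9 Mm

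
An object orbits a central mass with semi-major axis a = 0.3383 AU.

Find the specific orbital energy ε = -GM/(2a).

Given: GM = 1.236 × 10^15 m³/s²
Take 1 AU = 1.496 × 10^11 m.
a = 0.3383 AU = 5.06097 × 10^10 m
GM = 1.236 × 10^15 m³/s²
2a = 1.01219 × 10^11 m
ε = −GM/(2a) = -12211.1 J/kg ≈ -12.21 kJ/kg

Final answer: -12.21 kJ/kg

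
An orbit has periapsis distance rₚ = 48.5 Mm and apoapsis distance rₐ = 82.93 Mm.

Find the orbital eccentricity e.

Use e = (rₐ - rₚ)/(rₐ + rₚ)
rₚ = 48.5 Mm = 4.85 × 10^7 m
rₐ = 82.93 Mm = 8.293 × 10^7 m
rₐ − rₚ = 3.443 × 10^7 m
rₐ + rₚ = 1.3143 × 10^8 m
e = (rₐ − rₚ)/(rₐ + rₚ) = 0.261965

Final answer: e = 0.262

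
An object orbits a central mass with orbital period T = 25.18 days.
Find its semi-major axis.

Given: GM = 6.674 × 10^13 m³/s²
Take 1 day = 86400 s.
T = 25.18 days = 2.17555 × 10^6 s
GM = 6.674 × 10^13 m³/s²
Kepler's third law: a³ = GM T² / (4π²)
T² = 4.73303 × 10^12 s²
a³ = (6.674 × 10^13) × (4.73303 × 10^12) / (4π²) = 8.00139 × 10^24 m³
a = (a³)^(1/3) = 2.00012 × 10^8 m ≈ 200 Mm

Final answer: 200 Mm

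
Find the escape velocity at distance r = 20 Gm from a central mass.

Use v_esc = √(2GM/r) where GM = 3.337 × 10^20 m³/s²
r = 20 Gm = 2 × 10^10 m
GM = 3.337 × 10^20 m³/s²
2GM/r = 2 × (3.337 × 10^20) / (2 × 10^10) = 3.337 × 10^10 m²/s²
v_esc = √(2GM/r) = 182675 m/s ≈ 182.7 km/s

Final answer: 182.7 km/s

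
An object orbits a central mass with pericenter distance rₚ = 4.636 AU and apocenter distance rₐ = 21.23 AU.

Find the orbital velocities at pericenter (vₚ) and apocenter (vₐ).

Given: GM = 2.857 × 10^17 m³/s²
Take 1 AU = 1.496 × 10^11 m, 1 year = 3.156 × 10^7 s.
rₚ = 4.636 AU = 6.93546 × 10^11 m
rₐ = 21.23 AU = 3.17601 × 10^12 m
GM = 2.857 × 10^17 m³/s²
a = (rₚ + rₐ)/2 = 1.93478 × 10^12 m
Vis-viva: v² = GM (2/r − 1/a)
vₚ² = 2.857 × 10^17 × (2.88373 × 10^-12 − 5.16855 × 10^-13) = 676217 m²/s²
vₚ = 822.324 m/s ≈ 0.1735 AU/year
vₐ² = 2.857 × 10^17 × (6.29721 × 10^-13 − 5.16855 × 10^-13) = 32245.8 m²/s²
vₐ = 179.571 m/s ≈ 179.6 m/s

Final answer: vₚ = 0.1735 AU/year, vₐ = 179.6 m/s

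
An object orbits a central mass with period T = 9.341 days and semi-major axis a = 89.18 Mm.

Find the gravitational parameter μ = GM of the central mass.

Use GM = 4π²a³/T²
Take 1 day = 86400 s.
T = 9.341 days = 807062 s
a = 89.18 Mm = 8.918 × 10^7 m
a³ = 7.09255 × 10^23 m³
T² = 6.5135 × 10^11 s²
GM = 4π² × (7.09255 × 10^23) / (6.5135 × 10^11) = 4.29881 × 10^13 m³/s²
GM ≈ 4.299 × 10^13 m³/s²

Final answer: GM = 4.299 × 10^13 m³/s²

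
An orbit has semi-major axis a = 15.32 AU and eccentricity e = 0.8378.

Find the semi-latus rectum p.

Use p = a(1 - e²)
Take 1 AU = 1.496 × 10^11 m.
a = 15.32 AU = 2.29187 × 10^12 m
e = 0.8378,  e² = 0.701909,  1 − e² = 0.298091
p = a(1 − e²) = 2.29187 × 10^12 m × 0.298091 = 6.83187 × 10^11 m ≈ 4.567 AU

Final answer: p = 4.567 AU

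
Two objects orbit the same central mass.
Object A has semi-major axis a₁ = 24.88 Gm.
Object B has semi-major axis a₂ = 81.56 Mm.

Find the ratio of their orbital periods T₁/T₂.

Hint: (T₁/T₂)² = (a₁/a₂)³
a₁ = 24.88 Gm = 2.488 × 10^10 m
a₂ = 81.56 Mm = 8.156 × 10^7 m
a₁/a₂ = 305.051
T₁/T₂ = (a₁/a₂)^(3/2) = (305.051)^1.5 = 5327.95

Final answer: T₁/T₂ = 5328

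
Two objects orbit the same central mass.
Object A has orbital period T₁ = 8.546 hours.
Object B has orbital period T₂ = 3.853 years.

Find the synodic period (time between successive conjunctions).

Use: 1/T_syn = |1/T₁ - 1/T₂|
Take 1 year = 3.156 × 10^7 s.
T₁ = 8.546 hours = 30765.6 s
T₂ = 3.853 years = 1.21601 × 10^8 s
1/T₁ = 3.25038 × 10^-5 s⁻¹
1/T₂ = 8.22364 × 10^-9 s⁻¹
|1/T₁ − 1/T₂| = 3.24956 × 10^-5 s⁻¹
T_syn = 1 / |1/T₁ − 1/T₂| = 30773.4 s ≈ 8.548 hours

Final answer: T_syn = 8.548 hours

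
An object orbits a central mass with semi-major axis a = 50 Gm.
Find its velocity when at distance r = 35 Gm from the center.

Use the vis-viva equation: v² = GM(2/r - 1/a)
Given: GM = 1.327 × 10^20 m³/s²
a = 50 Gm = 5 × 10^10 m
r = 35 Gm = 3.5 × 10^10 m
GM = 1.327 × 10^20 m³/s²
2/r − 1/a = 5.71429 × 10^-11 − 2 × 10^-11 = 3.71429 × 10^-11 m⁻¹
v² = GM (2/r − 1/a) = 4.92886 × 10^9 m²/s²
v = 70205.8 m/s ≈ 70.21 km/s

Final answer: 70.21 km/s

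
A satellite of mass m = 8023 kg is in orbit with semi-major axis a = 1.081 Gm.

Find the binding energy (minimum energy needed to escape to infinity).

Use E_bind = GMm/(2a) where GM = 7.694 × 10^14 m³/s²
a = 1.081 Gm = 1.081 × 10^9 m
GM = 7.694 × 10^14 m³/s²
m = 8023 kg
GMm = 7.694 × 10^14 × 8023 = 6.1729 × 10^18 m³·kg/s²
2a = 2.162 × 10^9 m
E_bind = GMm/(2a) = 2.85518 × 10^9 J ≈ 2.855 GJ

Final answer: 2.855 GJ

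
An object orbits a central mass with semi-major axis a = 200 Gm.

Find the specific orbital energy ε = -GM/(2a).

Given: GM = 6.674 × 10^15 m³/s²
a = 200 Gm = 2 × 10^11 m
GM = 6.674 × 10^15 m³/s²
2a = 4 × 10^11 m
ε = −GM/(2a) = -16685 J/kg ≈ -16.68 kJ/kg

Final answer: -16.68 kJ/kg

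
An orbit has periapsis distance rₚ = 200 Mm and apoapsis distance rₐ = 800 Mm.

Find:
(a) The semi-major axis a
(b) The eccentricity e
rₚ = 200 Mm = 2 × 10^8 m
rₐ = 800 Mm = 8 × 10^8 m
(a) a = (rₚ + rₐ)/2 = 5 × 10^8 m ≈ 500 Mm
(b) e = (rₐ − rₚ)/(rₐ + rₚ) = (6 × 10^8) / (1 × 10^9) = 0.6

Final answer:
(a) a = 500 Mm
(b) e = 0.6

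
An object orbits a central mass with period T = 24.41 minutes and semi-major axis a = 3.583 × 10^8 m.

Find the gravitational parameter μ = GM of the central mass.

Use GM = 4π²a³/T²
T = 24.41 minutes = 1464.6 s
a = 3.583 × 10^8 m
a³ = 4.59982 × 10^25 m³
T² = 2.14505 × 10^6 s²
GM = 4π² × (4.59982 × 10^25) / (2.14505 × 10^6) = 8.46568 × 10^20 m³/s²
GM ≈ 8.466 × 10^20 m³/s²

Final answer: GM = 8.466 × 10^20 m³/s²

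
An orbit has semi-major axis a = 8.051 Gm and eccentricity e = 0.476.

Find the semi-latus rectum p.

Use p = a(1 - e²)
a = 8.051 Gm = 8.051 × 10^9 m
e = 0.476,  e² = 0.226576,  1 − e² = 0.773424
p = a(1 − e²) = 8.051 × 10^9 m × 0.773424 = 6.22684 × 10^9 m ≈ 6.227 Gm

Final answer: p = 6.227 Gm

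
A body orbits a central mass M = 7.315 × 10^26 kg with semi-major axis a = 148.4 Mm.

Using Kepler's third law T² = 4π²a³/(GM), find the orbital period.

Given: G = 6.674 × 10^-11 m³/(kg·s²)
M = 7.315 × 10^26 kg
GM = G × M = 6.674 × 10^-11 × 7.315 × 10^26 = 4.88203 × 10^16 m³/s²
a = 148.4 Mm = 1.484 × 10^8 m
a³ = 3.26815 × 10^24 m³
T = 2π √(a³/GM) = 2π √((3.26815 × 10^24) / (4.88203 × 10^16)) = 2π × 8181.83 s
T = 51408 s ≈ 14.28 hours

Final answer: 14.28 hours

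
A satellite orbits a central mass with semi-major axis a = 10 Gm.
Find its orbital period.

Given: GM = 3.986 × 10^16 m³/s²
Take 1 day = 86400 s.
a = 10 Gm = 1 × 10^10 m
GM = 3.986 × 10^16 m³/s²
a³ = 1 × 10^30 m³
T = 2π √(a³/GM) = 2π √((1 × 10^30) / (3.986 × 10^16)) = 2π × 5.00877 × 10^6 s
T = 3.1471 × 10^7 s ≈ 364.2 days

Final answer: 364.2 days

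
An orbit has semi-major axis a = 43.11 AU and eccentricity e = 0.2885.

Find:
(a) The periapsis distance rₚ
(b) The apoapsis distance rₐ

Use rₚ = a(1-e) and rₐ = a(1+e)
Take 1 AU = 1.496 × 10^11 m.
a = 43.11 AU = 6.44926 × 10^12 m
e = 0.2885:  1 − e = 0.7115,  1 + e = 1.2885
(a) rₚ = a(1 − e) = 6.44926 × 10^12 m × 0.7115 = 4.58865 × 10^12 m ≈ 30.67 AU
(b) rₐ = a(1 + e) = 6.44926 × 10^12 m × 1.2885 = 8.30987 × 10^12 m ≈ 55.55 AU

Final answer:
(a) rₚ = 30.67 AU
(b) rₐ = 55.55 AU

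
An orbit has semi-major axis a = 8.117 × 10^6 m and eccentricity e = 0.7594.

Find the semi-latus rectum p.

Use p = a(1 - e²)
a = 8.117 × 10^6 m
e = 0.7594,  e² = 0.576688,  1 − e² = 0.423312
p = a(1 − e²) = 8.117 × 10^6 m × 0.423312 = 3.43602 × 10^6 m ≈ 3.436 × 10^6 m

Final answer: p = 3.436 × 10^6 m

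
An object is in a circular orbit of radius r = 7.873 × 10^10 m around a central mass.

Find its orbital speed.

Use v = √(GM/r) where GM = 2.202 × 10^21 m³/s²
r = 7.873 × 10^10 m
GM = 2.202 × 10^21 m³/s²
GM/r = (2.202 × 10^21) / (7.873 × 10^10) = 2.7969 × 10^10 m²/s²
v = √(GM/r) = 167239 m/s ≈ 167.2 km/s

Final answer: 167.2 km/s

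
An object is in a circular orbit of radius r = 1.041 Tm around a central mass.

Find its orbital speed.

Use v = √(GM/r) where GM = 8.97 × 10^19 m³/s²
r = 1.041 Tm = 1.041 × 10^12 m
GM = 8.97 × 10^19 m³/s²
GM/r = (8.97 × 10^19) / (1.041 × 10^12) = 8.61671 × 10^7 m²/s²
v = √(GM/r) = 9282.63 m/s ≈ 9.283 km/s

Final answer: 9.283 km/s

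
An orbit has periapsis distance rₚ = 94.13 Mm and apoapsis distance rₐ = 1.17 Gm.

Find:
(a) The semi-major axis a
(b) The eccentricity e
rₚ = 94.13 Mm = 9.413 × 10^7 m
rₐ = 1.17 Gm = 1.17 × 10^9 m
(a) a = (rₚ + rₐ)/2 = 6.32065 × 10^8 m ≈ 632.1 Mm
(b) e = (rₐ − rₚ)/(rₐ + rₚ) = (1.07587 × 10^9) / (1.26413 × 10^9) = 0.851075

Final answer:
(a) a = 632.1 Mm
(b) e = 0.8511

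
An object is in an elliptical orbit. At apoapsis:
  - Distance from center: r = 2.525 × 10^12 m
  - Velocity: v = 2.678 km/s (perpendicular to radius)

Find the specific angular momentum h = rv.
r = 2.525 × 10^12 m
v = 2.678 km/s = 2678 m/s
h = rv = 2.525 × 10^12 × 2678 = 6.76195 × 10^15 m²/s ≈ 6.762 × 10^15 m²/s

Final answer: h = 6.762 × 10^15 m²/s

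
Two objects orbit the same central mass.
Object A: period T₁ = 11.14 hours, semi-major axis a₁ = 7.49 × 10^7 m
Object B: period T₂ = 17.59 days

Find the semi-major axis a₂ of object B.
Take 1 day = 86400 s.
T₁ = 11.14 hours = 40104 s
T₂ = 17.59 days = 1.51978 × 10^6 s
a₁ = 7.49 × 10^7 m
Kepler's third law: (T₂/T₁)² = (a₂/a₁)³  ⇒  a₂ = a₁ (T₂/T₁)^(2/3)
T₂/T₁ = 37.8959
(T₂/T₁)^(2/3) = 11.2822
a₂ = 7.49 × 10^7 m × 11.2822 = 8.45038 × 10^8 m ≈ 8.45 × 10^8 m

Final answer: a₂ = 8.45 × 10^8 m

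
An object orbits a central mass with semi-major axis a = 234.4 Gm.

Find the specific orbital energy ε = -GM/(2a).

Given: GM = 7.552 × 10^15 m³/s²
a = 234.4 Gm = 2.344 × 10^11 m
GM = 7.552 × 10^15 m³/s²
2a = 4.688 × 10^11 m
ε = −GM/(2a) = -16109.2 J/kg ≈ -16.11 kJ/kg

Final answer: -16.11 kJ/kg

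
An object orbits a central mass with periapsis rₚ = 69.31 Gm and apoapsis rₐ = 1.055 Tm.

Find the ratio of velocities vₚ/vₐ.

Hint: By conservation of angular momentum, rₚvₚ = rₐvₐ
rₚ = 69.31 Gm = 6.931 × 10^10 m
rₐ = 1.055 Tm = 1.055 × 10^12 m
rₚvₚ = rₐvₐ  ⇒  vₚ/vₐ = rₐ/rₚ
vₚ/vₐ = (1.055 × 10^12) / (6.931 × 10^10) = 15.2215

Final answer: vₚ/vₐ = 15.22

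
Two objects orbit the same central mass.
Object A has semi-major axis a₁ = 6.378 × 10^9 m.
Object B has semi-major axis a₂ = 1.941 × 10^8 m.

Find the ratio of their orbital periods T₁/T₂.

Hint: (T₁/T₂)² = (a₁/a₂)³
a₁ = 6.378 × 10^9 m
a₂ = 1.941 × 10^8 m
a₁/a₂ = 32.8594
T₁/T₂ = (a₁/a₂)^(3/2) = (32.8594)^1.5 = 188.36

Final answer: T₁/T₂ = 188.4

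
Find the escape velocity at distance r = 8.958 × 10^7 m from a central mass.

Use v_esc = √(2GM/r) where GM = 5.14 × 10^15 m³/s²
r = 8.958 × 10^7 m
GM = 5.14 × 10^15 m³/s²
2GM/r = 2 × (5.14 × 10^15) / (8.958 × 10^7) = 1.14758 × 10^8 m²/s²
v_esc = √(2GM/r) = 10712.5 m/s ≈ 10.71 km/s

Final answer: 10.71 km/s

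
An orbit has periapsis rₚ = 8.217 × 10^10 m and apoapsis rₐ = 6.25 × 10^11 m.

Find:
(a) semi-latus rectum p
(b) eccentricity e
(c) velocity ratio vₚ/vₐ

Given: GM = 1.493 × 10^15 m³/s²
rₚ = 8.217 × 10^10 m
rₐ = 6.25 × 10^11 m
GM = 1.493 × 10^15 m³/s²
a = (rₚ + rₐ)/2 = 3.53585 × 10^11 m
e = (rₐ − rₚ)/(rₐ + rₚ) = (5.4283 × 10^11) / (7.0717 × 10^11) = 0.767609
(a) 1 − e² = 0.410777;  p = a(1 − e²) = 3.53585 × 10^11 × 0.410777 = 1.45244 × 10^11 m ≈ 1.452 × 10^11 m
(b) e = 0.767609 ≈ 0.7676
(c) vₚ/vₐ = rₐ/rₚ (angular momentum) = (6.25 × 10^11) / (8.217 × 10^10) = 7.60618 ≈ 7.606

Final answer:
(a) semi-latus rectum p = 1.452 × 10^11 m
(b) eccentricity e = 0.7676
(c) velocity ratio vₚ/vₐ = 7.606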